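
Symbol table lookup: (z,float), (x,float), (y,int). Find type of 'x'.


Lookup 'x' → type float


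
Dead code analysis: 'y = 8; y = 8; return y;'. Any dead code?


first assignment to y is overwritten before any read
Dead: 'y = 8'


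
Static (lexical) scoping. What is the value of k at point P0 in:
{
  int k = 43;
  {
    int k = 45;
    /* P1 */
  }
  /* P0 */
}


k declared in the same block as P0
k = 43


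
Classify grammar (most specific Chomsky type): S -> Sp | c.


Left-linear: every RHS is a terminal or one nonterminal followed by a terminal
Classification: Type 3 (Regular)


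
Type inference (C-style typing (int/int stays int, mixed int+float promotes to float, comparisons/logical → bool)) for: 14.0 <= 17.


Operand types: float <= int
Rule: comparison yields bool
Result type: bool


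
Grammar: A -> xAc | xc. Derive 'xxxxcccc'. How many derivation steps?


Derivation: A => xAc => xxAcc => xxxAccc => xxxxcccc
Steps: 4


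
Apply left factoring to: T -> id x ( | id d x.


Common prefix: 'id'
Factored: T -> id T', T' -> x ( | d x


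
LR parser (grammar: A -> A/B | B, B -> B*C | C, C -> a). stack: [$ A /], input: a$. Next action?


no handle ('A/' is not any RHS); shift 'a'
Action: shift


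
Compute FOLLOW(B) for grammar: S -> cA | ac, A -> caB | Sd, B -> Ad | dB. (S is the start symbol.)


$ ∈ FOLLOW(S). For each A -> αBβ: add FIRST(β)\{ε} to FOLLOW(B); if β nullable, add FOLLOW(A).
FOLLOW(B) = {$, d}


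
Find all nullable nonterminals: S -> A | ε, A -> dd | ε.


A nonterminal is nullable iff some alternative derives ε (directly, or every symbol in it is nullable)
Nullable: {A, S}


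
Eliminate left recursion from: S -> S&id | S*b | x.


Left-recursive alternatives: S&id, S*b; non-recursive: x
Introduce S': S -> xS', S' -> &idS' | *bS' | ε


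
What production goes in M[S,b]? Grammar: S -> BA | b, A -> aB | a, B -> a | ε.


For [S, b]: 'b' ∈ FIRST(b)
Entry: S -> b


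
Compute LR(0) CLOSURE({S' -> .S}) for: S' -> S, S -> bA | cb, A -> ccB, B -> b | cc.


Start: S' -> .S
For each item with dot before a nonterminal B, add B -> .γ for every B-production
Closure: [S' -> .S, S -> .bA, S -> .cb]


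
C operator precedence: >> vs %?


'%' is multiplicative (level 10); '>>' is shift (level 8)
Higher level binds tighter
'%' has higher precedence than '>>'


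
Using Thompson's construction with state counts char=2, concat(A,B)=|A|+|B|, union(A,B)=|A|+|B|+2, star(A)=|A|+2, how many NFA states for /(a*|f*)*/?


Syntax tree has 2 char leaf(s), 1 union(s), 3 star(s)
chars contribute 2×2 = 4; each union adds +2; each star adds +2
Total: 4 + 2 + 6 = 12 states


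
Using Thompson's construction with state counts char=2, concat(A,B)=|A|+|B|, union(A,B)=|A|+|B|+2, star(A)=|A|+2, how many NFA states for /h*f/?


Syntax tree has 2 char leaf(s), 0 union(s), 1 star(s)
chars contribute 2×2 = 4; each union adds +2; each star adds +2
Total: 4 + 0 + 2 = 6 states


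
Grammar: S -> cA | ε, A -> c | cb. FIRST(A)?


Per alternative of A: FIRST(c) = {c}; FIRST(cb) = {c}
FIRST(A) = {c}


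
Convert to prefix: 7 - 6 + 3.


left-to-right (same/higher precedence on left): tree is (+ (- 7 6) 3)
Prefix: + - 7 6 3


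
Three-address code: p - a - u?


Break into single-operator statements:
t1 = p - a
t2 = t1 - u


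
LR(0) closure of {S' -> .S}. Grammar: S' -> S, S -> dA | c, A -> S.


Start: S' -> .S
For each item with dot before a nonterminal B, add B -> .γ for every B-production
Closure: [S' -> .S, S -> .dA, S -> .c]


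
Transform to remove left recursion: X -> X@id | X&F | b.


Left-recursive alternatives: X@id, X&F; non-recursive: b
Introduce X': X -> bX', X' -> @idX' | &FX' | ε


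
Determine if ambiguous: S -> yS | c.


right-linear, alternatives start with distinct terminals 'y' vs 'c': unique leftmost derivation
Unambiguous


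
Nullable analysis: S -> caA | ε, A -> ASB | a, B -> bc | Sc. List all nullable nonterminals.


A nonterminal is nullable iff some alternative derives ε (directly, or every symbol in it is nullable)
Nullable: {S}


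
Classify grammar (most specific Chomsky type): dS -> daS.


LHS has context (more than one symbol) and |LHS| ≤ |RHS|
Classification: Type 1 (Context-Sensitive)


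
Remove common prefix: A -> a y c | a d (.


Common prefix: 'a'
Factored: A -> a A', A' -> y c | d (


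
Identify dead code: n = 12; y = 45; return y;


n is assigned but never read
Dead: 'n = 12'


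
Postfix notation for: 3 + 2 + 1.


Left to right (same or higher precedence on left)
Postfix: 3 2 + 1 +


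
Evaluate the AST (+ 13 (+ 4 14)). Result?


Evaluate inner: (+ 4 14) = 18
Evaluate root: (+ 13 18) = 31
Result: 31


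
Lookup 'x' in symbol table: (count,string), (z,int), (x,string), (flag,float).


Lookup 'x' → type string


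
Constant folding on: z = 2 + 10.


2 + 10 = 12 at compile time
Optimized: z = 12


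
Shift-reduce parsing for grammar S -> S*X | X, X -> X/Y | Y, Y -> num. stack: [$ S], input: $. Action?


start symbol S on stack, input exhausted
Action: accept


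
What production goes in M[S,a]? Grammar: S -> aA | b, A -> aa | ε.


For [S, a]: 'a' ∈ FIRST(aA)
Entry: S -> aA


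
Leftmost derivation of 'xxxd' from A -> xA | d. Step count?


Derivation: A => xA => xxA => xxxA => xxxd
Steps: 4


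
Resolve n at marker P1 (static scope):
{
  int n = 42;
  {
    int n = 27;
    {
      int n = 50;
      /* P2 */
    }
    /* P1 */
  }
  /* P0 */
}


n declared in the same block as P1
n = 27


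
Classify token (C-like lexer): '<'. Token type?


Pattern: operator symbol
Type: OPERATOR


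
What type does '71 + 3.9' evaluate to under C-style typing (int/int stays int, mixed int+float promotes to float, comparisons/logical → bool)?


Operand types: int + float
Rule: mixed int/float promotes to float; int/int stays int
Result type: float


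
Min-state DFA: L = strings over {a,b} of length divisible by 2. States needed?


Track length mod 2: states 0..1, accept at 0
Minimal DFA: 2 states


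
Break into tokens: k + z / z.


Scan left to right, longest-match per lexeme
Tokens: ID(k), OP(+), ID(z), OP(/), ID(z)


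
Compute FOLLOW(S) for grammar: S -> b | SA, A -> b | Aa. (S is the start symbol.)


$ ∈ FOLLOW(S). For each A -> αBβ: add FIRST(β)\{ε} to FOLLOW(B); if β nullable, add FOLLOW(A).
FOLLOW(S) = {$, b}


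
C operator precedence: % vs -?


'%' is multiplicative (level 10); '-' is additive (level 9)
Higher level binds tighter
'%' has higher precedence than '-'


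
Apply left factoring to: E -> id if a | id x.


Common prefix: 'id'
Factored: E -> id E', E' -> if a | x


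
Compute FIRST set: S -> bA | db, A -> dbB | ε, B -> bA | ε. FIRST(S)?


Per alternative of S: FIRST(bA) = {b}; FIRST(db) = {d}
FIRST(S) = {b, d}


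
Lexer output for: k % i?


Scan left to right, longest-match per lexeme
Tokens: ID(k), OP(%), ID(i)


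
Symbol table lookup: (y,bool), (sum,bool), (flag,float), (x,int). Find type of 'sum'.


Lookup 'sum' → type bool


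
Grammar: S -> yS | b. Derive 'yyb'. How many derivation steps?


Derivation: S => yS => yyS => yyb
Steps: 3


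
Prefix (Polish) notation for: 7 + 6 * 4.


'*' binds tighter: tree is (+ 7 (* 6 4))
Prefix: + 7 * 6 4


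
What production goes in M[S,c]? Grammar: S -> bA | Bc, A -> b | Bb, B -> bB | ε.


For [S, c]: 'c' ∈ FIRST(Bc)
Entry: S -> Bc


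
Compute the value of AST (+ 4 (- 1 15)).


Evaluate inner: (- 1 15) = -14
Evaluate root: (+ 4 -14) = -10
Result: -10


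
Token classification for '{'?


Pattern: delimiter/punctuation
Type: PUNCTUATION


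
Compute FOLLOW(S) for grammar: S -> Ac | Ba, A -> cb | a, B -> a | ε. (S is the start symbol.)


$ ∈ FOLLOW(S). For each A -> αBβ: add FIRST(β)\{ε} to FOLLOW(B); if β nullable, add FOLLOW(A).
FOLLOW(S) = {$}


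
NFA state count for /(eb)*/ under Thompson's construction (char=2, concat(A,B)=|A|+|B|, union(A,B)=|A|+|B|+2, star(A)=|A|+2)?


Syntax tree has 2 char leaf(s), 0 union(s), 1 star(s)
chars contribute 2×2 = 4; each union adds +2; each star adds +2
Total: 4 + 0 + 2 = 6 states


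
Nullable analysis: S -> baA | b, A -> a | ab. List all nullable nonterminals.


A nonterminal is nullable iff some alternative derives ε (directly, or every symbol in it is nullable)
Nullable: {}


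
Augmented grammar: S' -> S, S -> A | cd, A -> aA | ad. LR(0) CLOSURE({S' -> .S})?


Start: S' -> .S
For each item with dot before a nonterminal B, add B -> .γ for every B-production
Closure: [S' -> .S, S -> .A, S -> .cd, A -> .aA, A -> .ad]


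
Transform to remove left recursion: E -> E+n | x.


Left-recursive alternatives: E+n; non-recursive: x
Introduce E': E -> xE', E' -> +nE' | ε


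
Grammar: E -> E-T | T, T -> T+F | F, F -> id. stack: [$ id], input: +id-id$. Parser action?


'id' on top is the handle for F -> id
Action: reduce (F -> id)


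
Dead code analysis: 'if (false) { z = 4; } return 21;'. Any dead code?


condition is constant false, so the whole block is unreachable
Dead: 'if (false) { z = 4; }'


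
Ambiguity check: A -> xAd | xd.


balanced x^n…d^n: each string has a unique parse
Unambiguous


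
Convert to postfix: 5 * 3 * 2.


Left to right (same or higher precedence on left)
Postfix: 5 3 * 2 *


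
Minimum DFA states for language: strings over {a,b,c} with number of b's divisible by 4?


Track (count of b) mod 4: states 0..3, accept at 0
Minimal DFA: 4 states


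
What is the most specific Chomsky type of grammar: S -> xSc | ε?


Single nonterminal LHS, but x^n c^n is not regular
Classification: Type 2 (Context-Free)


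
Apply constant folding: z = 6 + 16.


6 + 16 = 22 at compile time
Optimized: z = 22


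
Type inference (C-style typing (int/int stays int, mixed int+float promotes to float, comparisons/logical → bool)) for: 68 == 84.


Operand types: int == int
Rule: comparison yields bool
Result type: bool


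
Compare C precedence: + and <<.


'+' is additive (level 9); '<<' is shift (level 8)
Higher level binds tighter
'+' has higher precedence than '<<'


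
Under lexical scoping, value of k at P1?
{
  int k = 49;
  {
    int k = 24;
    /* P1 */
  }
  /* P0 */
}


k declared in the same block as P1
k = 24


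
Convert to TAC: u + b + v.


Break into single-operator statements:
t1 = u + b
t2 = t1 + v


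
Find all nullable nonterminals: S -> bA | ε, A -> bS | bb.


A nonterminal is nullable iff some alternative derives ε (directly, or every symbol in it is nullable)
Nullable: {S}


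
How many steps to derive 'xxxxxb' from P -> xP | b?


Derivation: P => xP => xxP => xxxP => xxxxP => xxxxxP => xxxxxb
Steps: 6


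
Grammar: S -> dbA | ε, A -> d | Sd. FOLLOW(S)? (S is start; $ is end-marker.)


$ ∈ FOLLOW(S). For each A -> αBβ: add FIRST(β)\{ε} to FOLLOW(B); if β nullable, add FOLLOW(A).
FOLLOW(S) = {$, d}


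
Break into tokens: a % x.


Scan left to right, longest-match per lexeme
Tokens: ID(a), OP(%), ID(x)


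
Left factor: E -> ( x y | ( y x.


Common prefix: '('
Factored: E -> ( E', E' -> x y | y x


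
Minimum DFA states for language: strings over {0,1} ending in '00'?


Track the longest suffix of input matching a prefix of '00': 3 classes (prefixes of length 0..2)
Minimal DFA: 3 states


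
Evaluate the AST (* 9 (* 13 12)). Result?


Evaluate inner: (* 13 12) = 156
Evaluate root: (* 9 156) = 1404
Result: 1404


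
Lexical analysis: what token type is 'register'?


Pattern: reserved word
Type: KEYWORD


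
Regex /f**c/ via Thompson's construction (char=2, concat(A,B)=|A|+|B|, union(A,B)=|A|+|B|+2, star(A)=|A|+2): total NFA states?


Syntax tree has 2 char leaf(s), 0 union(s), 2 star(s)
chars contribute 2×2 = 4; each union adds +2; each star adds +2
Total: 4 + 0 + 4 = 8 states


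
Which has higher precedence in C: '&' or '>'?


'>' is relational (level 7); '&' is bitwise AND (level 5)
Higher level binds tighter
'>' has higher precedence than '&'


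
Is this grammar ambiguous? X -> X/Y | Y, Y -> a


precedence layered via separate nonterminal Y: deterministic
Unambiguous


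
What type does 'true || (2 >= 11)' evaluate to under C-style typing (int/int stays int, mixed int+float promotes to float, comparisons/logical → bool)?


Operand types: bool || bool
Rule: logical operators take bool operands and yield bool
Result type: bool


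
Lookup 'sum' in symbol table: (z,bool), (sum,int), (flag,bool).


Lookup 'sum' → type int


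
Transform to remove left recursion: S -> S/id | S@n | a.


Left-recursive alternatives: S/id, S@n; non-recursive: a
Introduce S': S -> aS', S' -> /idS' | @nS' | ε


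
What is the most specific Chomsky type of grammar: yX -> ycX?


LHS has context (more than one symbol) and |LHS| ≤ |RHS|
Classification: Type 1 (Context-Sensitive)


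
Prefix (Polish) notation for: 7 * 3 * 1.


left-to-right (same/higher precedence on left): tree is (* (* 7 3) 1)
Prefix: * * 7 3 1


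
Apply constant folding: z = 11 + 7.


11 + 7 = 18 at compile time
Optimized: z = 18


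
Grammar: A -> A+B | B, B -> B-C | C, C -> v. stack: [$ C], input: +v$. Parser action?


'C' (not preceded by B-) is the handle for B -> C
Action: reduce (B -> C)


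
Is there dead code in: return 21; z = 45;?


statement follows a return and is unreachable
Dead: 'z = 45'


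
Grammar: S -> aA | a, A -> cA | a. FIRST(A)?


Per alternative of A: FIRST(cA) = {c}; FIRST(a) = {a}
FIRST(A) = {a, c}


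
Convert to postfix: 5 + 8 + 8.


Left to right (same or higher precedence on left)
Postfix: 5 8 + 8 +


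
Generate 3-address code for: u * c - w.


Break into single-operator statements:
t1 = u * c
t2 = t1 - w


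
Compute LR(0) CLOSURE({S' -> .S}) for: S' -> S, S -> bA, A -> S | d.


Start: S' -> .S
For each item with dot before a nonterminal B, add B -> .γ for every B-production
Closure: [S' -> .S, S -> .bA]


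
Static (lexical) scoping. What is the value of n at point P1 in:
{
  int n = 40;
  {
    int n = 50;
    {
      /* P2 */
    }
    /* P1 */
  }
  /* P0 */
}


n declared in the same block as P1
n = 50


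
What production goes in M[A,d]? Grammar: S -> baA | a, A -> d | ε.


For [A, d]: 'd' ∈ FIRST(d)
Entry: A -> d


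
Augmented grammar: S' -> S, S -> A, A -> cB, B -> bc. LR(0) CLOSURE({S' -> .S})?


Start: S' -> .S
For each item with dot before a nonterminal B, add B -> .γ for every B-production
Closure: [S' -> .S, S -> .A, A -> .cB]


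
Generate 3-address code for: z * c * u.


Break into single-operator statements:
t1 = z * c
t2 = t1 * u


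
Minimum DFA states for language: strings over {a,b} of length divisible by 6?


Track length mod 6: states 0..5, accept at 0
Minimal DFA: 6 states


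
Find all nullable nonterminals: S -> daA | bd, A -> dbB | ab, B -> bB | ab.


A nonterminal is nullable iff some alternative derives ε (directly, or every symbol in it is nullable)
Nullable: {}


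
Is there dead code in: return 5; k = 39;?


statement follows a return and is unreachable
Dead: 'k = 39'


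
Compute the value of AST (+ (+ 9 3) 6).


Evaluate inner: (+ 9 3) = 12
Evaluate root: (+ 12 6) = 18
Result: 18


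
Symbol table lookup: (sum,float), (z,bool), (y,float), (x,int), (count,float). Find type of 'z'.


Lookup 'z' → type bool


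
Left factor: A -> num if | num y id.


Common prefix: 'num'
Factored: A -> num A', A' -> if | y id


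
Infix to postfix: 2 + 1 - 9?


Left to right (same or higher precedence on left)
Postfix: 2 1 + 9 -


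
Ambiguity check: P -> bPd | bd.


balanced b^n…d^n: each string has a unique parse
Unambiguous


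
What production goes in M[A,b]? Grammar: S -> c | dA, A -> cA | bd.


For [A, b]: 'b' ∈ FIRST(bd)
Entry: A -> bd


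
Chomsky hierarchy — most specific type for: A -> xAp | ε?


Single nonterminal LHS, but x^n p^n is not regular
Classification: Type 2 (Context-Free)


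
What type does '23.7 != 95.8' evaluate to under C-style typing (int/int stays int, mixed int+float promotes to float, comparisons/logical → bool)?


Operand types: float != float
Rule: comparison yields bool
Result type: bool


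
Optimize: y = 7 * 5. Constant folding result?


7 * 5 = 35 at compile time
Optimized: y = 35


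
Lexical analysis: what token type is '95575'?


Pattern: digits only
Type: INTEGER_LITERAL


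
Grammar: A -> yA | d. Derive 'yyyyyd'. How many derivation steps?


Derivation: A => yA => yyA => yyyA => yyyyA => yyyyyA => yyyyyd
Steps: 6


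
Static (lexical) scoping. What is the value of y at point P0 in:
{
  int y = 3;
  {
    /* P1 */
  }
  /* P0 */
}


y declared in the same block as P0
y = 3


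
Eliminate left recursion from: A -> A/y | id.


Left-recursive alternatives: A/y; non-recursive: id
Introduce A': A -> idA', A' -> /yA' | ε


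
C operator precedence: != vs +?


'+' is additive (level 9); '!=' is equality (level 6)
Higher level binds tighter
'+' has higher precedence than '!='


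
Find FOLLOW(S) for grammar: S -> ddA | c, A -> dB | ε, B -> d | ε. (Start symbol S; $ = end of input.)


$ ∈ FOLLOW(S). For each A -> αBβ: add FIRST(β)\{ε} to FOLLOW(B); if β nullable, add FOLLOW(A).
FOLLOW(S) = {$}


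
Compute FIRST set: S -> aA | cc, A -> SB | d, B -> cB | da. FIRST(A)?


Per alternative of A: FIRST(SB) = {a, c}; FIRST(d) = {d}
FIRST(A) = {a, c, d}


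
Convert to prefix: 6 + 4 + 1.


left-to-right (same/higher precedence on left): tree is (+ (+ 6 4) 1)
Prefix: + + 6 4 1


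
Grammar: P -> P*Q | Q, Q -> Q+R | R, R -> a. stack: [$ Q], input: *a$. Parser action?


lookahead ∉ {+} so Q won't extend; reduce P -> Q
Action: reduce (P -> Q)


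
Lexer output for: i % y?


Scan left to right, longest-match per lexeme
Tokens: ID(i), OP(%), ID(y)


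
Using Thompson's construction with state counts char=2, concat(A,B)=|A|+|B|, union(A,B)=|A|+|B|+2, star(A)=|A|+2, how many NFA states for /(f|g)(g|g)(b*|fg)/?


Syntax tree has 7 char leaf(s), 3 union(s), 1 star(s)
chars contribute 7×2 = 14; each union adds +2; each star adds +2
Total: 14 + 6 + 2 = 22 states


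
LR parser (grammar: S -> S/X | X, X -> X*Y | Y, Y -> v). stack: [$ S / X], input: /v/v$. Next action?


handle 'S/X' on top; lookahead ∈ FOLLOW(S) = {/, $}
Action: reduce (S -> S/X)


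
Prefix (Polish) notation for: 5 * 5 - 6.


left-to-right (same/higher precedence on left): tree is (- (* 5 5) 6)
Prefix: - * 5 5 6


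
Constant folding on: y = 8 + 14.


8 + 14 = 22 at compile time
Optimized: y = 22


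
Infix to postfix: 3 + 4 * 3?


* has higher precedence, evaluate 4*3 first
Postfix: 3 4 3 * +


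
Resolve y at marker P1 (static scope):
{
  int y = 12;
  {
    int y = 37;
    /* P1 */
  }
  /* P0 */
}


y declared in the same block as P1
y = 37


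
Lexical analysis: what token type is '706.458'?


Pattern: digits with a decimal point
Type: FLOAT_LITERAL


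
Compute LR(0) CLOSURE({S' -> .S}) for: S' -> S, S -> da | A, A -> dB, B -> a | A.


Start: S' -> .S
For each item with dot before a nonterminal B, add B -> .γ for every B-production
Closure: [S' -> .S, S -> .da, S -> .A, A -> .dB]


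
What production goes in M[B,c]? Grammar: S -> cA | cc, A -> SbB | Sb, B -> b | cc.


For [B, c]: 'c' ∈ FIRST(cc)
Entry: B -> cc


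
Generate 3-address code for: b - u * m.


Break into single-operator statements:
t1 = u * m
t2 = b - t1


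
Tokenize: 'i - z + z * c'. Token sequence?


Scan left to right, longest-match per lexeme
Tokens: ID(i), OP(-), ID(z), OP(+), ID(z), OP(*), ID(c)


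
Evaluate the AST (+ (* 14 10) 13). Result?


Evaluate inner: (* 14 10) = 140
Evaluate root: (+ 140 13) = 153
Result: 153


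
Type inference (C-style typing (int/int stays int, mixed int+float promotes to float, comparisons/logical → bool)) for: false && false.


Operand types: bool && bool
Rule: logical operators take bool operands and yield bool
Result type: bool


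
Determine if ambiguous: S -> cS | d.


right-linear, alternatives start with distinct terminals 'c' vs 'd': unique leftmost derivation
Unambiguous


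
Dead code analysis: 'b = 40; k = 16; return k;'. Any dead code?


b is assigned but never read
Dead: 'b = 40'


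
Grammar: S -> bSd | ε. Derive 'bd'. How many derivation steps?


Derivation: S => bSd => bd
Steps: 2


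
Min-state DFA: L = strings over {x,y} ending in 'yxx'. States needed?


Track the longest suffix of input matching a prefix of 'yxx': 4 classes (prefixes of length 0..3)
Minimal DFA: 4 states


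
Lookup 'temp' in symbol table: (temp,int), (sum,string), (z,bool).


Lookup 'temp' → type int


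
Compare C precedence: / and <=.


'/' is multiplicative (level 10); '<=' is relational (level 7)
Higher level binds tighter
'/' has higher precedence than '<='


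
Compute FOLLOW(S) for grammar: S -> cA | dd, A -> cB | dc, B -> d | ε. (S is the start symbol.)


$ ∈ FOLLOW(S). For each A -> αBβ: add FIRST(β)\{ε} to FOLLOW(B); if β nullable, add FOLLOW(A).
FOLLOW(S) = {$}


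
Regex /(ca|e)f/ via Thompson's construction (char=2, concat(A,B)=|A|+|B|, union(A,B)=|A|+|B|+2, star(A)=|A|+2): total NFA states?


Syntax tree has 4 char leaf(s), 1 union(s), 0 star(s)
chars contribute 4×2 = 8; each union adds +2; each star adds +2
Total: 8 + 2 + 0 = 10 states


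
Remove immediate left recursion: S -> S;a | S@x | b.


Left-recursive alternatives: S;a, S@x; non-recursive: b
Introduce S': S -> bS', S' -> ;aS' | @xS' | ε


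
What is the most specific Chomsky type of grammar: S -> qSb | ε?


Single nonterminal LHS, but q^n b^n is not regular
Classification: Type 2 (Context-Free)


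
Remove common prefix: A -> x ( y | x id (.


Common prefix: 'x'
Factored: A -> x A', A' -> ( y | id (


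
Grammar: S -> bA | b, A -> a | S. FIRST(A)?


Per alternative of A: FIRST(a) = {a}; FIRST(S) = {b}
FIRST(A) = {a, b}


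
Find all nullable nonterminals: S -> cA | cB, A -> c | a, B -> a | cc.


A nonterminal is nullable iff some alternative derives ε (directly, or every symbol in it is nullable)
Nullable: {}


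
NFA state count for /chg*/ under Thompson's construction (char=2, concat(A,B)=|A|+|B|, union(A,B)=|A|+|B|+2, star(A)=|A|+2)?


Syntax tree has 3 char leaf(s), 0 union(s), 1 star(s)
chars contribute 3×2 = 6; each union adds +2; each star adds +2
Total: 6 + 0 + 2 = 8 states


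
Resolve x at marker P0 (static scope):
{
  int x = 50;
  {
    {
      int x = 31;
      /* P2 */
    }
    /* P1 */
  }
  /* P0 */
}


x declared in the same block as P0
x = 50


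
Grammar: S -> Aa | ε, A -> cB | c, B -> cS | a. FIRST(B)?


Per alternative of B: FIRST(cS) = {c}; FIRST(a) = {a}
FIRST(B) = {a, c}


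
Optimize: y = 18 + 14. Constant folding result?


18 + 14 = 32 at compile time
Optimized: y = 32


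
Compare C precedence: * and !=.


'*' is multiplicative (level 10); '!=' is equality (level 6)
Higher level binds tighter
'*' has higher precedence than '!='


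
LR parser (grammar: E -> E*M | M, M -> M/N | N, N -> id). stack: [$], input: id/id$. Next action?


no handle on stack; shift 'id'
Action: shift


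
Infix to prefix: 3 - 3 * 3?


'*' binds tighter: tree is (- 3 (* 3 3))
Prefix: - 3 * 3 3


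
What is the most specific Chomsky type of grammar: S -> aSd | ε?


Single nonterminal LHS, but a^n d^n is not regular
Classification: Type 2 (Context-Free)


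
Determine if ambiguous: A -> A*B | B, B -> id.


precedence layered via separate nonterminal B: deterministic
Unambiguous


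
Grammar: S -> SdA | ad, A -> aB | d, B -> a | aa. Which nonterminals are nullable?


A nonterminal is nullable iff some alternative derives ε (directly, or every symbol in it is nullable)
Nullable: {}


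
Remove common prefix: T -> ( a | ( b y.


Common prefix: '('
Factored: T -> ( T', T' -> a | b y


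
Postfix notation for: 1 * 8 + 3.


Left to right (same or higher precedence on left)
Postfix: 1 8 * 3 +


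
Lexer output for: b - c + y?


Scan left to right, longest-match per lexeme
Tokens: ID(b), OP(-), ID(c), OP(+), ID(y)


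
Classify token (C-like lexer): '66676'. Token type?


Pattern: digits only
Type: INTEGER_LITERAL


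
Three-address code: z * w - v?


Break into single-operator statements:
t1 = z * w
t2 = t1 - v


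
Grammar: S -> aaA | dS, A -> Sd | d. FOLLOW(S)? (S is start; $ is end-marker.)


$ ∈ FOLLOW(S). For each A -> αBβ: add FIRST(β)\{ε} to FOLLOW(B); if β nullable, add FOLLOW(A).
FOLLOW(S) = {$, d}


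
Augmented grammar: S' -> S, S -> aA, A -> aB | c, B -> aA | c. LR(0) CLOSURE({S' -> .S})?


Start: S' -> .S
For each item with dot before a nonterminal B, add B -> .γ for every B-production
Closure: [S' -> .S, S -> .aA]


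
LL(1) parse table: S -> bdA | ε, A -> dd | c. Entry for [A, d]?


For [A, d]: 'd' ∈ FIRST(dd)
Entry: A -> dd


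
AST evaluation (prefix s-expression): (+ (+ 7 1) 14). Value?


Evaluate inner: (+ 7 1) = 8
Evaluate root: (+ 8 14) = 22
Result: 22


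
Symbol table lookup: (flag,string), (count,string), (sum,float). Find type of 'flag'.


Lookup 'flag' → type string


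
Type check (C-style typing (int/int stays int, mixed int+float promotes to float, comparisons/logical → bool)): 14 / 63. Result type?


Operand types: int / int
Rule: mixed int/float promotes to float; int/int stays int
Result type: int


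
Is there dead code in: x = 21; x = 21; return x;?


first assignment to x is overwritten before any read
Dead: 'x = 21'


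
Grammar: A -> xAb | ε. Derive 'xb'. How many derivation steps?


Derivation: A => xAb => xb
Steps: 2


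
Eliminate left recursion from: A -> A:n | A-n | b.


Left-recursive alternatives: A:n, A-n; non-recursive: b
Introduce A': A -> bA', A' -> :nA' | -nA' | ε


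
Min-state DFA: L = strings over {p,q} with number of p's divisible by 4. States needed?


Track (count of p) mod 4: states 0..3, accept at 0
Minimal DFA: 4 states


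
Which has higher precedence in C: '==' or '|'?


'==' is equality (level 6); '|' is bitwise OR (level 3)
Higher level binds tighter
'==' has higher precedence than '|'


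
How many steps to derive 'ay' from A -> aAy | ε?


Derivation: A => aAy => ay
Steps: 2


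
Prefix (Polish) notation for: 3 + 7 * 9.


'*' binds tighter: tree is (+ 3 (* 7 9))
Prefix: + 3 * 7 9


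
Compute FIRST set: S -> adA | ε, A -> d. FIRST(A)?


Per alternative of A: FIRST(d) = {d}
FIRST(A) = {d}


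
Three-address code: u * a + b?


Break into single-operator statements:
t1 = u * a
t2 = t1 + b


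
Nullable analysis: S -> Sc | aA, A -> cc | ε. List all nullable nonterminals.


A nonterminal is nullable iff some alternative derives ε (directly, or every symbol in it is nullable)
Nullable: {A}


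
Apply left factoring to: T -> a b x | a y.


Common prefix: 'a'
Factored: T -> a T', T' -> b x | y


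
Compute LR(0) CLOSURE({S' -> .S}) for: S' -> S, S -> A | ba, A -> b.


Start: S' -> .S
For each item with dot before a nonterminal B, add B -> .γ for every B-production
Closure: [S' -> .S, S -> .A, S -> .ba, A -> .b]


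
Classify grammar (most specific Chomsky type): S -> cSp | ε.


Single nonterminal LHS, but c^n p^n is not regular
Classification: Type 2 (Context-Free)


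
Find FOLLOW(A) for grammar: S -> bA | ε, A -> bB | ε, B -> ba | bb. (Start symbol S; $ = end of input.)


$ ∈ FOLLOW(S). For each A -> αBβ: add FIRST(β)\{ε} to FOLLOW(B); if β nullable, add FOLLOW(A).
FOLLOW(A) = {$}


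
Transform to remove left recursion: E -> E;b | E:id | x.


Left-recursive alternatives: E;b, E:id; non-recursive: x
Introduce E': E -> xE', E' -> ;bE' | :idE' | ε


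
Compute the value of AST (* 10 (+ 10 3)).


Evaluate inner: (+ 10 3) = 13
Evaluate root: (* 10 13) = 130
Result: 130


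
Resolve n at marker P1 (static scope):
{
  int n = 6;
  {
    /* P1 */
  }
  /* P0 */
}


P1's block does not declare n; resolves to the enclosing declaration at depth 0
n = 6


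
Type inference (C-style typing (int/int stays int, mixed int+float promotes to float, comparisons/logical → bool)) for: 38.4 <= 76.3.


Operand types: float <= float
Rule: comparison yields bool
Result type: bool


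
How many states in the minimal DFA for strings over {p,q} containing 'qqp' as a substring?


KMP-style automaton: 3 progress states + 1 absorbing accept = 4
Minimal DFA: 4 states


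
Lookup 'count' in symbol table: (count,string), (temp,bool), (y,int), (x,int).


Lookup 'count' → type string


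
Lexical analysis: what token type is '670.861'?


Pattern: digits with a decimal point
Type: FLOAT_LITERAL


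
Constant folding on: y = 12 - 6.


12 - 6 = 6 at compile time
Optimized: y = 6


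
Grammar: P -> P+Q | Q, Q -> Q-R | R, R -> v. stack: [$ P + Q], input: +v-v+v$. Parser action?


handle 'P+Q' on top; lookahead ∈ FOLLOW(P) = {+, $}
Action: reduce (P -> P+Q)


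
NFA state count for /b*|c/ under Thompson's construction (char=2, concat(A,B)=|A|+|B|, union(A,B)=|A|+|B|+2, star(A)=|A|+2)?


Syntax tree has 2 char leaf(s), 1 union(s), 1 star(s)
chars contribute 2×2 = 4; each union adds +2; each star adds +2
Total: 4 + 2 + 2 = 8 states


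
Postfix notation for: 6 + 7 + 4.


Left to right (same or higher precedence on left)
Postfix: 6 7 + 4 +


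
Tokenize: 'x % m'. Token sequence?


Scan left to right, longest-match per lexeme
Tokens: ID(x), OP(%), ID(m)


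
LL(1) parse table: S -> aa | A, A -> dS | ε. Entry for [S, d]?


For [S, d]: 'd' ∈ FIRST(A)
Entry: S -> A


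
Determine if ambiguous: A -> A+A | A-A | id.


'id+id-id' has two parse trees (no precedence encoded between + and -)
Ambiguous


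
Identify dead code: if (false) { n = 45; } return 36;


condition is constant false, so the whole block is unreachable
Dead: 'if (false) { n = 45; }'


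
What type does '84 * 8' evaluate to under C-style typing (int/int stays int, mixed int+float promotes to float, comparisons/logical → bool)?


Operand types: int * int
Rule: mixed int/float promotes to float; int/int stays int
Result type: int


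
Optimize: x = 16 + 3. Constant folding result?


16 + 3 = 19 at compile time
Optimized: x = 19


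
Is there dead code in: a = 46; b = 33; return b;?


a is assigned but never read
Dead: 'a = 46'


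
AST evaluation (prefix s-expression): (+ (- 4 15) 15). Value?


Evaluate inner: (- 4 15) = -11
Evaluate root: (+ -11 15) = 4
Result: 4


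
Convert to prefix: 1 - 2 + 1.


left-to-right (same/higher precedence on left): tree is (+ (- 1 2) 1)
Prefix: + - 1 2 1


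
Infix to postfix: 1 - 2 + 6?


Left to right (same or higher precedence on left)
Postfix: 1 2 - 6 +


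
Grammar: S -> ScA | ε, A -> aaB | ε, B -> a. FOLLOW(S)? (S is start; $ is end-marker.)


$ ∈ FOLLOW(S). For each A -> αBβ: add FIRST(β)\{ε} to FOLLOW(B); if β nullable, add FOLLOW(A).
FOLLOW(S) = {$, c}


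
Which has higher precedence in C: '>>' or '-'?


'-' is additive (level 9); '>>' is shift (level 8)
Higher level binds tighter
'-' has higher precedence than '>>'


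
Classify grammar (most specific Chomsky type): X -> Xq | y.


Left-linear: every RHS is a terminal or one nonterminal followed by a terminal
Classification: Type 3 (Regular)


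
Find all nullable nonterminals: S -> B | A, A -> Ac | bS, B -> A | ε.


A nonterminal is nullable iff some alternative derives ε (directly, or every symbol in it is nullable)
Nullable: {B, S}


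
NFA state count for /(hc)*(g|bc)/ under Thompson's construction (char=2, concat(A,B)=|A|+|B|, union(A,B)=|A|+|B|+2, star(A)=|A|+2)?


Syntax tree has 5 char leaf(s), 1 union(s), 1 star(s)
chars contribute 5×2 = 10; each union adds +2; each star adds +2
Total: 10 + 2 + 2 = 14 states


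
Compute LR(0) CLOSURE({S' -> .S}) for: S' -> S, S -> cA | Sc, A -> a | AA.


Start: S' -> .S
For each item with dot before a nonterminal B, add B -> .γ for every B-production
Closure: [S' -> .S, S -> .cA, S -> .Sc]


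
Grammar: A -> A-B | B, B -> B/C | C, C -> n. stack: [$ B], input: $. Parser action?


lookahead ∉ {/} so B won't extend; reduce A -> B
Action: reduce (A -> B)


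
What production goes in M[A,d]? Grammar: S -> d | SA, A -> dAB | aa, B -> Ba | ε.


For [A, d]: 'd' ∈ FIRST(dAB)
Entry: A -> dAB


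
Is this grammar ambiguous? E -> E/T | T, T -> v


precedence layered via separate nonterminal T: deterministic
Unambiguous


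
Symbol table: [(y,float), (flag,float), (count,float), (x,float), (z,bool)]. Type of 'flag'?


Lookup 'flag' → type float


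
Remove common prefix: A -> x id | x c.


Common prefix: 'x'
Factored: A -> x A', A' -> id | c


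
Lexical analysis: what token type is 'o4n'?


Pattern: letter/underscore followed by alphanumerics, not a keyword
Type: IDENTIFIER


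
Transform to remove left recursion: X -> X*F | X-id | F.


Left-recursive alternatives: X*F, X-id; non-recursive: F
Introduce X': X -> FX', X' -> *FX' | -idX' | ε


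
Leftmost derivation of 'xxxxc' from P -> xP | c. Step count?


Derivation: P => xP => xxP => xxxP => xxxxP => xxxxc
Steps: 5


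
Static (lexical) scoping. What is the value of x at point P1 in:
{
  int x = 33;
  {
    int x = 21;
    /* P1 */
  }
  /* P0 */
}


x declared in the same block as P1
x = 21


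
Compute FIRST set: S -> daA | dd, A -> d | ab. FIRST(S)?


Per alternative of S: FIRST(daA) = {d}; FIRST(dd) = {d}
FIRST(S) = {d}


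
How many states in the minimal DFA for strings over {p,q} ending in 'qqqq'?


Track the longest suffix of input matching a prefix of 'qqqq': 5 classes (prefixes of length 0..4)
Minimal DFA: 5 states


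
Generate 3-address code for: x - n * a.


Break into single-operator statements:
t1 = n * a
t2 = x - t1


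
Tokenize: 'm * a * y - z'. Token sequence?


Scan left to right, longest-match per lexeme
Tokens: ID(m), OP(*), ID(a), OP(*), ID(y), OP(-), ID(z)


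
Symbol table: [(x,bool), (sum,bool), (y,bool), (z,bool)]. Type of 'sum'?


Lookup 'sum' → type bool


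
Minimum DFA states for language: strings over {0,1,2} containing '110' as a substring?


KMP-style automaton: 3 progress states + 1 absorbing accept = 4
Minimal DFA: 4 states


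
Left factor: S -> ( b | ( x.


Common prefix: '('
Factored: S -> ( S', S' -> b | x


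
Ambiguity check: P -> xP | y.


right-linear, alternatives start with distinct terminals 'x' vs 'y': unique leftmost derivation
Unambiguous


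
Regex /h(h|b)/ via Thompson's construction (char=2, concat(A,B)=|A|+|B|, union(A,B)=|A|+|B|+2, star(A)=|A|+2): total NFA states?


Syntax tree has 3 char leaf(s), 1 union(s), 0 star(s)
chars contribute 3×2 = 6; each union adds +2; each star adds +2
Total: 6 + 2 + 0 = 8 states


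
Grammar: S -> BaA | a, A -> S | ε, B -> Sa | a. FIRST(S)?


Per alternative of S: FIRST(BaA) = {a}; FIRST(a) = {a}
FIRST(S) = {a}


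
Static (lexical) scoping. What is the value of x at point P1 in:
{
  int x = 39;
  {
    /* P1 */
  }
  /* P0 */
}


P1's block does not declare x; resolves to the enclosing declaration at depth 0
x = 39


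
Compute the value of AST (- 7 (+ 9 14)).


Evaluate inner: (+ 9 14) = 23
Evaluate root: (- 7 23) = -16
Result: -16


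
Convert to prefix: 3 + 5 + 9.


left-to-right (same/higher precedence on left): tree is (+ (+ 3 5) 9)
Prefix: + + 3 5 9


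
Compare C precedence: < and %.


'%' is multiplicative (level 10); '<' is relational (level 7)
Higher level binds tighter
'%' has higher precedence than '<'


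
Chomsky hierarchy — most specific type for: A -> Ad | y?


Left-linear: every RHS is a terminal or one nonterminal followed by a terminal
Classification: Type 3 (Regular)


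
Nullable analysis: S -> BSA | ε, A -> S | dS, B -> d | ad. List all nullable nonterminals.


A nonterminal is nullable iff some alternative derives ε (directly, or every symbol in it is nullable)
Nullable: {A, S}


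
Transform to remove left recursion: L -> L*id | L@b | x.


Left-recursive alternatives: L*id, L@b; non-recursive: x
Introduce L': L -> xL', L' -> *idL' | @bL' | ε


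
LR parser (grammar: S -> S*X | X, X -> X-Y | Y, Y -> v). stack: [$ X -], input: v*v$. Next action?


no handle; shift 'v'
Action: shift


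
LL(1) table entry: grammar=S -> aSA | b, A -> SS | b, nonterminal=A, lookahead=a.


For [A, a]: 'a' ∈ FIRST(SS)
Entry: A -> SS


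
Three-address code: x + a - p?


Break into single-operator statements:
t1 = x + a
t2 = t1 - p


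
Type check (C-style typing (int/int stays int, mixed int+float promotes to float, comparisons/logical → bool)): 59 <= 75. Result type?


Operand types: int <= int
Rule: comparison yields bool
Result type: bool


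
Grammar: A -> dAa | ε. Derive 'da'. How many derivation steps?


Derivation: A => dAa => da
Steps: 2


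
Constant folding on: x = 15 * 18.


15 * 18 = 270 at compile time
Optimized: x = 270


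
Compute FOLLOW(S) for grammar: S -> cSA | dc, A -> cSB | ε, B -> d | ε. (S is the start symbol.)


$ ∈ FOLLOW(S). For each A -> αBβ: add FIRST(β)\{ε} to FOLLOW(B); if β nullable, add FOLLOW(A).
FOLLOW(S) = {$, c, d}


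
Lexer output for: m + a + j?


Scan left to right, longest-match per lexeme
Tokens: ID(m), OP(+), ID(a), OP(+), ID(j)


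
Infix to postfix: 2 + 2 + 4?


Left to right (same or higher precedence on left)
Postfix: 2 2 + 4 +


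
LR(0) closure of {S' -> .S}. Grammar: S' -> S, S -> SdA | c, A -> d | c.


Start: S' -> .S
For each item with dot before a nonterminal B, add B -> .γ for every B-production
Closure: [S' -> .S, S -> .SdA, S -> .c]


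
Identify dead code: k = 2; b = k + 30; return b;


k is read by b's definition; b is returned
No dead code


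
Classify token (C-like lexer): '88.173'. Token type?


Pattern: digits with a decimal point
Type: FLOAT_LITERAL


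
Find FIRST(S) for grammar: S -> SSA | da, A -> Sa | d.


Per alternative of S: FIRST(SSA) = {d}; FIRST(da) = {d}
FIRST(S) = {d}


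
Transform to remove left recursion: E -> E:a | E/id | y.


Left-recursive alternatives: E:a, E/id; non-recursive: y
Introduce E': E -> yE', E' -> :aE' | /idE' | ε


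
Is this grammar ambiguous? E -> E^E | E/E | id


'id^id/id' has two parse trees (no precedence encoded between ^ and /)
Ambiguous


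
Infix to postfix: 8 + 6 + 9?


Left to right (same or higher precedence on left)
Postfix: 8 6 + 9 +


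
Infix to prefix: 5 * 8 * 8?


left-to-right (same/higher precedence on left): tree is (* (* 5 8) 8)
Prefix: * * 5 8 8


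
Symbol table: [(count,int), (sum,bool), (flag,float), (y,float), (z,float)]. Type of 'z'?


Lookup 'z' → type float


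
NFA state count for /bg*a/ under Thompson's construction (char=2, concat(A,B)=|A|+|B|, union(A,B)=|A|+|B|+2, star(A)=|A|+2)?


Syntax tree has 3 char leaf(s), 0 union(s), 1 star(s)
chars contribute 3×2 = 6; each union adds +2; each star adds +2
Total: 6 + 0 + 2 = 8 states
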